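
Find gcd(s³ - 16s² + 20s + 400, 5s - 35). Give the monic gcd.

1

Repeated division with remainder:
  s³ - 16s² + 20s + 400 = ((1/5)s² - (9/5)s - 43/5)(5s - 35) + (99)
  5s - 35 = ((5/99)s - 35/99)(99) + (0)
The last nonzero remainder is the constant 99, so the polynomials are coprime and gcd = 1.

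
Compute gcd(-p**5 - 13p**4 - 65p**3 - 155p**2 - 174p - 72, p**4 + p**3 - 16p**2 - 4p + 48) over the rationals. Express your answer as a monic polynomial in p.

p**2 + 6p + 8

Euclidean algorithm in ℚ[p]:
  -p**5 - 13p**4 - 65p**3 - 155p**2 - 174p - 72 = (-p - 12)(p**4 + p**3 - 16p**2 - 4p + 48) + (-69p**3 - 351p**2 - 174p + 504)
  p**4 + p**3 - 16p**2 - 4p + 48 = (-(1/69)p + 94/1587)(-69p**3 - 351p**2 - 174p + 504) + ((1200/529)p**2 + (7200/529)p + 9600/529)
  -69p**3 - 351p**2 - 174p + 504 = (-(12167/400)p + 11109/400)((1200/529)p**2 + (7200/529)p + 9600/529) + (0)
Last nonzero remainder: (1200/529)p**2 + (7200/529)p + 9600/529. Dividing through by 1200/529 gives the monic gcd p**2 + 6p + 8.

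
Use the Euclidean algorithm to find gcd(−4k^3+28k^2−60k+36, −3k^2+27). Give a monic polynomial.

Repeated division with remainder:
  −4k^3+28k^2−60k+36 = ((4/3)k−28/3)(−3k^2+27) + (−96k+288)
  −3k^2+27 = ((1/32)k+3/32)(−96k+288) + (0)
Last nonzero remainder: −96k+288. Dividing through by −96 gives the monic gcd k−3.

k−3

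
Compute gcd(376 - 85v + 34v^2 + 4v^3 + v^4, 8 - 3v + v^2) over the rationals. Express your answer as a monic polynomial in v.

Apply the Euclidean algorithm:
  v^4 + 4v^3 + 34v^2 - 85v + 376 = (v^2 + 7v + 47)(v^2 - 3v + 8) + (0)
The last nonzero remainder v^2 - 3v + 8 is already monic.

8 - 3v + v^2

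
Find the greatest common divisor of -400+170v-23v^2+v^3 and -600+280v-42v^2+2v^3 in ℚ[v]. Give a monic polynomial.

50-15v+v^2

Apply the Euclidean algorithm:
  v^3-23v^2+170v-400 = (1/2)(2v^3-42v^2+280v-600) + (-2v^2+30v-100)
  2v^3-42v^2+280v-600 = (-v+6)(-2v^2+30v-100) + (0)
Last nonzero remainder: -2v^2+30v-100. Dividing through by -2 gives the monic gcd v^2-15v+50.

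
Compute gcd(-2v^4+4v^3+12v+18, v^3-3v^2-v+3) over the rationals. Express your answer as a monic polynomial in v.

v^2-2v-3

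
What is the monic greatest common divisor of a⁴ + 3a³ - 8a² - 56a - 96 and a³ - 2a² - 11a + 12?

By polynomial division,
  a⁴ + 3a³ - 8a² - 56a - 96 = (a + 5)(a³ - 2a² - 11a + 12) + (13a² - 13a - 156)
  a³ - 2a² - 11a + 12 = ((1/13)a - 1/13)(13a² - 13a - 156) + (0)
Last nonzero remainder: 13a² - 13a - 156. Dividing through by 13 gives the monic gcd a² - a - 12.

a² - a - 12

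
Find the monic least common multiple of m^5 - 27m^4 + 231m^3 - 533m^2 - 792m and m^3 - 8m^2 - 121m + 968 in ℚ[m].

m^6 - 16m^5 - 66m^4 + 2008m^3 - 6655m^2 - 8712m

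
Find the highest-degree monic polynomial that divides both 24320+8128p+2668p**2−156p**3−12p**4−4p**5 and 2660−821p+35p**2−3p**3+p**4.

Apply the Euclidean algorithm:
  −4p**5−12p**4−156p**3+2668p**2+8128p+24320 = (−4p−24)(p**4−3p**3+35p**2−821p+2660) + (−88p**3+224p**2−936p+88160)
  p**4−3p**3+35p**2−821p+2660 = (−(1/88)p+5/968)(−88p**3+224p**2−936p+88160) + ((2808/121)p**2+(22464/121)p+266760/121)
  −88p**3+224p**2−936p+88160 = (−(1331/351)p+14036/351)((2808/121)p**2+(22464/121)p+266760/121) + (0)
Last nonzero remainder: (2808/121)p**2+(22464/121)p+266760/121. Dividing through by 2808/121 gives the monic gcd p**2+8p+95.

95+8p+p**2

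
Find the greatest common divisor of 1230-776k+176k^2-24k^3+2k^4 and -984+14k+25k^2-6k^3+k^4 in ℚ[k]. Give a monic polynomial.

41-4k+k^2

Euclidean algorithm in ℚ[k]:
  2k^4-24k^3+176k^2-776k+1230 = (2)(k^4-6k^3+25k^2+14k-984) + (-12k^3+126k^2-804k+3198)
  k^4-6k^3+25k^2+14k-984 = (-(1/12)k-3/8)(-12k^3+126k^2-804k+3198) + ((21/4)k^2-21k+861/4)
  -12k^3+126k^2-804k+3198 = (-(16/7)k+104/7)((21/4)k^2-21k+861/4) + (0)
Last nonzero remainder: (21/4)k^2-21k+861/4. Dividing through by 21/4 gives the monic gcd k^2-4k+41.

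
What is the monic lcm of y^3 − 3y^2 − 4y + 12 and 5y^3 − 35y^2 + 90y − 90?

Apply the Euclidean algorithm:
  y^3 − 3y^2 − 4y + 12 = (1/5)(5y^3 − 35y^2 + 90y − 90) + (4y^2 − 22y + 30)
  5y^3 − 35y^2 + 90y − 90 = ((5/4)y − 15/8)(4y^2 − 22y + 30) + ((45/4)y − 135/4)
  4y^2 − 22y + 30 = ((16/45)y − 8/9)((45/4)y − 135/4) + (0)
Last nonzero remainder: (45/4)y − 135/4. Dividing through by 45/4 gives the monic gcd y − 3.
Then lcm(f, g) = f·g / gcd(f, g); expanding and making the result monic gives the answer.

y^5 − 7y^4 + 14y^3 + 10y^2 − 72y + 72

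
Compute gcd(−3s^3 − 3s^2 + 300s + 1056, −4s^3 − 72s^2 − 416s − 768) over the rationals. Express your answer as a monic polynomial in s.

s^2 + 12s + 32

Apply the Euclidean algorithm:
  −3s^3 − 3s^2 + 300s + 1056 = (3/4)(−4s^3 − 72s^2 − 416s − 768) + (51s^2 + 612s + 1632)
  −4s^3 − 72s^2 − 416s − 768 = (−(4/51)s − 8/17)(51s^2 + 612s + 1632) + (0)
Last nonzero remainder: 51s^2 + 612s + 1632. Dividing through by 51 gives the monic gcd s^2 + 12s + 32.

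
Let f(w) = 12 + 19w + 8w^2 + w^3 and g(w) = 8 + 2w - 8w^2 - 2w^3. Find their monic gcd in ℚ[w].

Repeated division with remainder:
  w^3 + 8w^2 + 19w + 12 = (-1/2)(-2w^3 - 8w^2 + 2w + 8) + (4w^2 + 20w + 16)
  -2w^3 - 8w^2 + 2w + 8 = (-(1/2)w + 1/2)(4w^2 + 20w + 16) + (0)
Last nonzero remainder: 4w^2 + 20w + 16. Dividing through by 4 gives the monic gcd w^2 + 5w + 4.

4 + 5w + w^2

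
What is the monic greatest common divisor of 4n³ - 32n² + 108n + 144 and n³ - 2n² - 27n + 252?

n² - 9n + 36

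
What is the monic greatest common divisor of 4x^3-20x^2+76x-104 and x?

1

By polynomial division,
  4x^3-20x^2+76x-104 = (4x^2-20x+76)(x) + (-104)
  x = (-(1/104)x)(-104) + (0)
The last nonzero remainder is the constant -104, so the polynomials are coprime and gcd = 1.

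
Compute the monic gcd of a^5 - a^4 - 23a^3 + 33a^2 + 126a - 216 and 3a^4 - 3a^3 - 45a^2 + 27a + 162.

a^3 - 3a^2 - 9a + 27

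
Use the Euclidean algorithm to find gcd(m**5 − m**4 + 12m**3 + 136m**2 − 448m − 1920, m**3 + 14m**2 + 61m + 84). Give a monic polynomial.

m**2 + 7m + 12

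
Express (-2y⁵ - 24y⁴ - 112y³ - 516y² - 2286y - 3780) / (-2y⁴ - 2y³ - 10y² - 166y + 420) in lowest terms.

(y² + 9y + 18)/(y - 2)

Repeated division with remainder:
  -2y⁵ - 24y⁴ - 112y³ - 516y² - 2286y - 3780 = (y + 11)(-2y⁴ - 2y³ - 10y² - 166y + 420) + (-80y³ - 240y² - 880y - 8400)
  -2y⁴ - 2y³ - 10y² - 166y + 420 = ((1/40)y - 1/20)(-80y³ - 240y² - 880y - 8400) + (0)
Last nonzero remainder: -80y³ - 240y² - 880y - 8400. Dividing through by -80 gives the monic gcd y³ + 3y² + 11y + 105.
Cancel y³ + 3y² + 11y + 105 from numerator and denominator to get the reduced form.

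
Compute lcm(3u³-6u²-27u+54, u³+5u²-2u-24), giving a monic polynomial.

u⁴+2u³-17u²-18u+72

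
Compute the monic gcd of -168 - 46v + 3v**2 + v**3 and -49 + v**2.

-7 + v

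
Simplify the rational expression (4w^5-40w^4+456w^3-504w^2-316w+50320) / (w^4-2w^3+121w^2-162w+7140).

By polynomial division,
  4w^5-40w^4+456w^3-504w^2-316w+50320 = (4w-32)(w^4-2w^3+121w^2-162w+7140) + (-92w^3+4016w^2-34060w+278800)
  w^4-2w^3+121w^2-162w+7140 = (-(1/92)w-479/1058)(-92w^3+4016w^2-34060w+278800) + ((829996/529)w^2-(6639968/529)w+70549660/529)
  -92w^3+4016w^2-34060w+278800 = (-(12167/207499)w+433780/207499)((829996/529)w^2-(6639968/529)w+70549660/529) + (0)
Last nonzero remainder: (829996/529)w^2-(6639968/529)w+70549660/529. Dividing through by 829996/529 gives the monic gcd w^2-8w+85.
Cancel w^2-8w+85 from numerator and denominator to get the reduced form.

(4w^3-8w^2+52w+592)/(w^2+6w+84)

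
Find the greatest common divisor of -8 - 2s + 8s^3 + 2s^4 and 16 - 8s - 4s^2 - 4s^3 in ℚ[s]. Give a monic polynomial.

-1 + s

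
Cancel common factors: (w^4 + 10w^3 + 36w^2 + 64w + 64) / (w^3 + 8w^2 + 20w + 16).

Repeated division with remainder:
  w^4 + 10w^3 + 36w^2 + 64w + 64 = (w + 2)(w^3 + 8w^2 + 20w + 16) + (8w + 32)
  w^3 + 8w^2 + 20w + 16 = ((1/8)w^2 + (1/2)w + 1/2)(8w + 32) + (0)
Last nonzero remainder: 8w + 32. Dividing through by 8 gives the monic gcd w + 4.
Cancel w + 4 from numerator and denominator to get the reduced form.

(w^3 + 6w^2 + 12w + 16)/(w^2 + 4w + 4)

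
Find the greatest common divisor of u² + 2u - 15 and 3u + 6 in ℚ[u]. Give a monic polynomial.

Apply the Euclidean algorithm:
  u² + 2u - 15 = ((1/3)u)(3u + 6) + (-15)
  3u + 6 = (-(1/5)u - 2/5)(-15) + (0)
The last nonzero remainder is the constant -15, so the polynomials are coprime and gcd = 1.

1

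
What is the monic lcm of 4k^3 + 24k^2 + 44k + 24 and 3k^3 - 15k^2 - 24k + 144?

Euclidean algorithm in ℚ[k]:
  4k^3 + 24k^2 + 44k + 24 = (4/3)(3k^3 - 15k^2 - 24k + 144) + (44k^2 + 76k - 168)
  3k^3 - 15k^2 - 24k + 144 = ((3/44)k - 111/242)(44k^2 + 76k - 168) + ((2700/121)k + 8100/121)
  44k^2 + 76k - 168 = ((1331/675)k - 1694/675)((2700/121)k + 8100/121) + (0)
Last nonzero remainder: (2700/121)k + 8100/121. Dividing through by 2700/121 gives the monic gcd k + 3.
Then lcm(f, g) = f·g / gcd(f, g); expanding and making the result monic gives the answer.

k^5 - 2k^4 - 21k^3 + 14k^2 + 128k + 96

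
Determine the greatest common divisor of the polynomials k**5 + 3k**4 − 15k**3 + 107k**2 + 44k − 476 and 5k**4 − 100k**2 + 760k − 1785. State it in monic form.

k**3 + 3k**2 − 11k + 119

Apply the Euclidean algorithm:
  k**5 + 3k**4 − 15k**3 + 107k**2 + 44k − 476 = ((1/5)k + 3/5)(5k**4 − 100k**2 + 760k − 1785) + (5k**3 + 15k**2 − 55k + 595)
  5k**4 − 100k**2 + 760k − 1785 = (k − 3)(5k**3 + 15k**2 − 55k + 595) + (0)
Last nonzero remainder: 5k**3 + 15k**2 − 55k + 595. Dividing through by 5 gives the monic gcd k**3 + 3k**2 − 11k + 119.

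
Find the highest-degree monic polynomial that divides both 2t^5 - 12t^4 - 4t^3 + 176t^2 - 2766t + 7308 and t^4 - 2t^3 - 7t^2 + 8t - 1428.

Apply the Euclidean algorithm:
  2t^5 - 12t^4 - 4t^3 + 176t^2 - 2766t + 7308 = (2t - 8)(t^4 - 2t^3 - 7t^2 + 8t - 1428) + (-6t^3 + 104t^2 + 154t - 4116)
  t^4 - 2t^3 - 7t^2 + 8t - 1428 = (-(1/6)t - 23/9)(-6t^3 + 104t^2 + 154t - 4116) + ((2560/9)t^2 - (2560/9)t - 35840/3)
  -6t^3 + 104t^2 + 154t - 4116 = (-(27/1280)t + 441/1280)((2560/9)t^2 - (2560/9)t - 35840/3) + (0)
Last nonzero remainder: (2560/9)t^2 - (2560/9)t - 35840/3. Dividing through by 2560/9 gives the monic gcd t^2 - t - 42.

t^2 - t - 42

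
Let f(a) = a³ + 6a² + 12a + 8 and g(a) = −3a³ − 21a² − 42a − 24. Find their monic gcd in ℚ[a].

Euclidean algorithm in ℚ[a]:
  a³ + 6a² + 12a + 8 = (−1/3)(−3a³ − 21a² − 42a − 24) + (−a² − 2a)
  −3a³ − 21a² − 42a − 24 = (3a + 15)(−a² − 2a) + (−12a − 24)
  −a² − 2a = ((1/12)a)(−12a − 24) + (0)
Last nonzero remainder: −12a − 24. Dividing through by −12 gives the monic gcd a + 2.

a + 2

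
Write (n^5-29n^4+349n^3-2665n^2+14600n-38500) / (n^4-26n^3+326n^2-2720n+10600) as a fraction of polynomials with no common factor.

(n^3-9n^2+69n-385)/(n^2-6n+106)

By polynomial division,
  n^5-29n^4+349n^3-2665n^2+14600n-38500 = (n-3)(n^4-26n^3+326n^2-2720n+10600) + (-55n^3+1033n^2-4160n-6700)
  n^4-26n^3+326n^2-2720n+10600 = (-(1/55)n+397/3025)(-55n^3+1033n^2-4160n-6700) + ((347249/3025)n^2-(1388996/605)n+1388996/121)
  -55n^3+1033n^2-4160n-6700 = (-(166375/347249)n-202675/347249)((347249/3025)n^2-(1388996/605)n+1388996/121) + (0)
Last nonzero remainder: (347249/3025)n^2-(1388996/605)n+1388996/121. Dividing through by 347249/3025 gives the monic gcd n^2-20n+100.
Cancel n^2-20n+100 from numerator and denominator to get the reduced form.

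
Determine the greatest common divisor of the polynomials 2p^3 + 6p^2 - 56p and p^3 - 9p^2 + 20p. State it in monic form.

p^2 - 4p

Apply the Euclidean algorithm:
  2p^3 + 6p^2 - 56p = (2)(p^3 - 9p^2 + 20p) + (24p^2 - 96p)
  p^3 - 9p^2 + 20p = ((1/24)p - 5/24)(24p^2 - 96p) + (0)
Last nonzero remainder: 24p^2 - 96p. Dividing through by 24 gives the monic gcd p^2 - 4p.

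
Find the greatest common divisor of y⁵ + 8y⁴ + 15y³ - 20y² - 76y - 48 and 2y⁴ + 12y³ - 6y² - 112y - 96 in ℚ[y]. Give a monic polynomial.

y² + 5y + 4

By polynomial division,
  y⁵ + 8y⁴ + 15y³ - 20y² - 76y - 48 = ((1/2)y + 1)(2y⁴ + 12y³ - 6y² - 112y - 96) + (6y³ + 42y² + 84y + 48)
  2y⁴ + 12y³ - 6y² - 112y - 96 = ((1/3)y - 1/3)(6y³ + 42y² + 84y + 48) + (-20y² - 100y - 80)
  6y³ + 42y² + 84y + 48 = (-(3/10)y - 3/5)(-20y² - 100y - 80) + (0)
Last nonzero remainder: -20y² - 100y - 80. Dividing through by -20 gives the monic gcd y² + 5y + 4.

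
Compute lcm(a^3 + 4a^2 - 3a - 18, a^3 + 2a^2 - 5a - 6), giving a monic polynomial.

a^4 + 5a^3 + a^2 - 21a - 18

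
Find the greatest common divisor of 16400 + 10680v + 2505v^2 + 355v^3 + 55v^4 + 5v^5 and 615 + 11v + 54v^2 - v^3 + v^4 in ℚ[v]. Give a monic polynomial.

Apply the Euclidean algorithm:
  5v^5 + 55v^4 + 355v^3 + 2505v^2 + 10680v + 16400 = (5v + 60)(v^4 - v^3 + 54v^2 + 11v + 615) + (145v^3 - 790v^2 + 6945v - 20500)
  v^4 - v^3 + 54v^2 + 11v + 615 = ((1/145)v + 129/4205)(145v^3 - 790v^2 + 6945v - 20500) + ((25515/841)v^2 - (51030/841)v + 1046115/841)
  145v^3 - 790v^2 + 6945v - 20500 = ((24389/5103)v - 84100/5103)((25515/841)v^2 - (51030/841)v + 1046115/841) + (0)
Last nonzero remainder: (25515/841)v^2 - (51030/841)v + 1046115/841. Dividing through by 25515/841 gives the monic gcd v^2 - 2v + 41.

41 - 2v + v^2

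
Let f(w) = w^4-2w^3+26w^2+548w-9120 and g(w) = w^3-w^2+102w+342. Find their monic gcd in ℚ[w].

w^2-4w+114

By polynomial division,
  w^4-2w^3+26w^2+548w-9120 = (w-1)(w^3-w^2+102w+342) + (-77w^2+308w-8778)
  w^3-w^2+102w+342 = (-(1/77)w-3/77)(-77w^2+308w-8778) + (0)
Last nonzero remainder: -77w^2+308w-8778. Dividing through by -77 gives the monic gcd w^2-4w+114.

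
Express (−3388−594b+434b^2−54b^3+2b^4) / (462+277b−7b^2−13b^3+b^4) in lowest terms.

Repeated division with remainder:
  2b^4−54b^3+434b^2−594b−3388 = (2)(b^4−13b^3−7b^2+277b+462) + (−28b^3+448b^2−1148b−4312)
  b^4−13b^3−7b^2+277b+462 = (−(1/28)b−3/28)(−28b^3+448b^2−1148b−4312) + (0)
Last nonzero remainder: −28b^3+448b^2−1148b−4312. Dividing through by −28 gives the monic gcd b^3−16b^2+41b+154.
Cancel b^3−16b^2+41b+154 from numerator and denominator to get the reduced form.

(−22+2b)/(3+b)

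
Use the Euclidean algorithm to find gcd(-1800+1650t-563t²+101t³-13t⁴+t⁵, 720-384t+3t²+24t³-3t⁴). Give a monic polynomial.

15-8t+t²

By polynomial division,
  t⁵-13t⁴+101t³-563t²+1650t-1800 = (-(1/3)t+5/3)(-3t⁴+24t³+3t²-384t+720) + (62t³-696t²+2530t-3000)
  -3t⁴+24t³+3t²-384t+720 = (-(3/62)t-150/961)(62t³-696t²+2530t-3000) + ((16128/961)t²-(129024/961)t+241920/961)
  62t³-696t²+2530t-3000 = ((29791/8064)t-24025/2016)((16128/961)t²-(129024/961)t+241920/961) + (0)
Last nonzero remainder: (16128/961)t²-(129024/961)t+241920/961. Dividing through by 16128/961 gives the monic gcd t²-8t+15.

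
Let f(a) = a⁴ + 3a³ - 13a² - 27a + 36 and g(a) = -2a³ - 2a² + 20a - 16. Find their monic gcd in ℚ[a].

a² + 3a - 4

Repeated division with remainder:
  a⁴ + 3a³ - 13a² - 27a + 36 = (-(1/2)a - 1)(-2a³ - 2a² + 20a - 16) + (-5a² - 15a + 20)
  -2a³ - 2a² + 20a - 16 = ((2/5)a - 4/5)(-5a² - 15a + 20) + (0)
Last nonzero remainder: -5a² - 15a + 20. Dividing through by -5 gives the monic gcd a² + 3a - 4.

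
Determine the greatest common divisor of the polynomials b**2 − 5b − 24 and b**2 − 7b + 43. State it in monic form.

Repeated division with remainder:
  b**2 − 5b − 24 = (b**2 − 7b + 43) + (2b − 67)
  b**2 − 7b + 43 = ((1/2)b + 53/4)(2b − 67) + (3723/4)
  2b − 67 = ((8/3723)b − 268/3723)(3723/4) + (0)
The last nonzero remainder is the constant 3723/4, so the polynomials are coprime and gcd = 1.

1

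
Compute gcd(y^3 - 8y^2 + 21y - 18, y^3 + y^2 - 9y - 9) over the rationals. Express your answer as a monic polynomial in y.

y - 3

Repeated division with remainder:
  y^3 - 8y^2 + 21y - 18 = (y^3 + y^2 - 9y - 9) + (-9y^2 + 30y - 9)
  y^3 + y^2 - 9y - 9 = (-(1/9)y - 13/27)(-9y^2 + 30y - 9) + ((40/9)y - 40/3)
  -9y^2 + 30y - 9 = (-(81/40)y + 27/40)((40/9)y - 40/3) + (0)
Last nonzero remainder: (40/9)y - 40/3. Dividing through by 40/9 gives the monic gcd y - 3.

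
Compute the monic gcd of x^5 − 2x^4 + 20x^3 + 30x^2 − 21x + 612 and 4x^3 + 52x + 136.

x^2 − 2x + 17

By polynomial division,
  x^5 − 2x^4 + 20x^3 + 30x^2 − 21x + 612 = ((1/4)x^2 − (1/2)x + 7/4)(4x^3 + 52x + 136) + (22x^2 − 44x + 374)
  4x^3 + 52x + 136 = ((2/11)x + 4/11)(22x^2 − 44x + 374) + (0)
Last nonzero remainder: 22x^2 − 44x + 374. Dividing through by 22 gives the monic gcd x^2 − 2x + 17.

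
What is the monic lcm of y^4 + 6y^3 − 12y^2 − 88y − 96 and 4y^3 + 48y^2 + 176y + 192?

Euclidean algorithm in ℚ[y]:
  y^4 + 6y^3 − 12y^2 − 88y − 96 = ((1/4)y − 3/2)(4y^3 + 48y^2 + 176y + 192) + (16y^2 + 128y + 192)
  4y^3 + 48y^2 + 176y + 192 = ((1/4)y + 1)(16y^2 + 128y + 192) + (0)
Last nonzero remainder: 16y^2 + 128y + 192. Dividing through by 16 gives the monic gcd y^2 + 8y + 12.
Then lcm(f, g) = f·g / gcd(f, g); expanding and making the result monic gives the answer.

y^5 + 10y^4 + 12y^3 − 136y^2 − 448y − 384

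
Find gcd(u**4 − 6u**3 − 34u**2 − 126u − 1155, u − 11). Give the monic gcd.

u − 11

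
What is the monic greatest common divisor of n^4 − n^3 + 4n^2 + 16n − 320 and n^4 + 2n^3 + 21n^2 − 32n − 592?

By polynomial division,
  n^4 − n^3 + 4n^2 + 16n − 320 = (n^4 + 2n^3 + 21n^2 − 32n − 592) + (−3n^3 − 17n^2 + 48n + 272)
  n^4 + 2n^3 + 21n^2 − 32n − 592 = (−(1/3)n + 11/9)(−3n^3 − 17n^2 + 48n + 272) + ((520/9)n^2 − 8320/9)
  −3n^3 − 17n^2 + 48n + 272 = (−(27/520)n − 153/520)((520/9)n^2 − 8320/9) + (0)
Last nonzero remainder: (520/9)n^2 − 8320/9. Dividing through by 520/9 gives the monic gcd n^2 − 16.

n^2 − 16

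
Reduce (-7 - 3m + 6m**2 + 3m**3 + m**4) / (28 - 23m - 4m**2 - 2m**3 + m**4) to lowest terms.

Euclidean algorithm in ℚ[m]:
  m**4 + 3m**3 + 6m**2 - 3m - 7 = (m**4 - 2m**3 - 4m**2 - 23m + 28) + (5m**3 + 10m**2 + 20m - 35)
  m**4 - 2m**3 - 4m**2 - 23m + 28 = ((1/5)m - 4/5)(5m**3 + 10m**2 + 20m - 35) + (0)
Last nonzero remainder: 5m**3 + 10m**2 + 20m - 35. Dividing through by 5 gives the monic gcd m**3 + 2m**2 + 4m - 7.
Cancel m**3 + 2m**2 + 4m - 7 from numerator and denominator to get the reduced form.

(1 + m)/(-4 + m)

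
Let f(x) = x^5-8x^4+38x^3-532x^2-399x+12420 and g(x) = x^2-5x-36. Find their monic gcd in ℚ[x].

Apply the Euclidean algorithm:
  x^5-8x^4+38x^3-532x^2-399x+12420 = (x^3-3x^2+59x-345)(x^2-5x-36) + (0)
The last nonzero remainder x^2-5x-36 is already monic.

x^2-5x-36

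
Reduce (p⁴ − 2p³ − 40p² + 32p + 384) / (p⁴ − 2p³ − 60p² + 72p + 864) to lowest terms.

(p² − 16)/(p² − 36)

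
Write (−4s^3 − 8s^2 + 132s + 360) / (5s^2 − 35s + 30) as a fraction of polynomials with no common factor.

(−4s^2 − 32s − 60)/(5s − 5)

Euclidean algorithm in ℚ[s]:
  −4s^3 − 8s^2 + 132s + 360 = (−(4/5)s − 36/5)(5s^2 − 35s + 30) + (−96s + 576)
  5s^2 − 35s + 30 = (−(5/96)s + 5/96)(−96s + 576) + (0)
Last nonzero remainder: −96s + 576. Dividing through by −96 gives the monic gcd s − 6.
Cancel s − 6 from numerator and denominator to get the reduced form.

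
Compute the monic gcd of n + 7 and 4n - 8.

1

Apply the Euclidean algorithm:
  n + 7 = (1/4)(4n - 8) + (9)
  4n - 8 = ((4/9)n - 8/9)(9) + (0)
The last nonzero remainder is the constant 9, so the polynomials are coprime and gcd = 1.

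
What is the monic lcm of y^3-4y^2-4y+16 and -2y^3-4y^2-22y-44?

Repeated division with remainder:
  y^3-4y^2-4y+16 = (-1/2)(-2y^3-4y^2-22y-44) + (-6y^2-15y-6)
  -2y^3-4y^2-22y-44 = ((1/3)y-1/6)(-6y^2-15y-6) + (-(45/2)y-45)
  -6y^2-15y-6 = ((4/15)y+2/15)(-(45/2)y-45) + (0)
Last nonzero remainder: -(45/2)y-45. Dividing through by -45/2 gives the monic gcd y+2.
Then lcm(f, g) = f·g / gcd(f, g); expanding and making the result monic gives the answer.

y^5-4y^4+7y^3-28y^2-44y+176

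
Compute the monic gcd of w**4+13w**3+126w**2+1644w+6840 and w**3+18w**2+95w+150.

By polynomial division,
  w**4+13w**3+126w**2+1644w+6840 = (w-5)(w**3+18w**2+95w+150) + (121w**2+1969w+7590)
  w**3+18w**2+95w+150 = ((1/121)w+19/1331)(121w**2+1969w+7590) + ((504/121)w+5040/121)
  121w**2+1969w+7590 = ((14641/504)w+30613/168)((504/121)w+5040/121) + (0)
Last nonzero remainder: (504/121)w+5040/121. Dividing through by 504/121 gives the monic gcd w+10.

w+10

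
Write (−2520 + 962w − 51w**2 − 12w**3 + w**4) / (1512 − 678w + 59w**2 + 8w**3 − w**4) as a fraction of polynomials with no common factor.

(10 − w)/(−6 + w)

Euclidean algorithm in ℚ[w]:
  w**4 − 12w**3 − 51w**2 + 962w − 2520 = (−1)(−w**4 + 8w**3 + 59w**2 − 678w + 1512) + (−4w**3 + 8w**2 + 284w − 1008)
  −w**4 + 8w**3 + 59w**2 − 678w + 1512 = ((1/4)w − 3/2)(−4w**3 + 8w**2 + 284w − 1008) + (0)
Last nonzero remainder: −4w**3 + 8w**2 + 284w − 1008. Dividing through by −4 gives the monic gcd w**3 − 2w**2 − 71w + 252.
Cancel w**3 − 2w**2 − 71w + 252 from numerator and denominator to get the reduced form.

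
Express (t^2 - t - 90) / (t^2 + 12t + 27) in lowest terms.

(t - 10)/(t + 3)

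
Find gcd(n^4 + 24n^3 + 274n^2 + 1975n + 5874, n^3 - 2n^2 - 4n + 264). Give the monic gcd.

n + 6

Apply the Euclidean algorithm:
  n^4 + 24n^3 + 274n^2 + 1975n + 5874 = (n + 26)(n^3 - 2n^2 - 4n + 264) + (330n^2 + 1815n - 990)
  n^3 - 2n^2 - 4n + 264 = ((1/330)n - 1/44)(330n^2 + 1815n - 990) + ((161/4)n + 483/2)
  330n^2 + 1815n - 990 = ((1320/161)n - 660/161)((161/4)n + 483/2) + (0)
Last nonzero remainder: (161/4)n + 483/2. Dividing through by 161/4 gives the monic gcd n + 6.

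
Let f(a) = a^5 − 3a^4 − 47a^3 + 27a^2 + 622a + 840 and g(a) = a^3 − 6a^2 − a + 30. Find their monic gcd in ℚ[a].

Repeated division with remainder:
  a^5 − 3a^4 − 47a^3 + 27a^2 + 622a + 840 = (a^2 + 3a − 28)(a^3 − 6a^2 − a + 30) + (−168a^2 + 504a + 1680)
  a^3 − 6a^2 − a + 30 = (−(1/168)a + 1/56)(−168a^2 + 504a + 1680) + (0)
Last nonzero remainder: −168a^2 + 504a + 1680. Dividing through by −168 gives the monic gcd a^2 − 3a − 10.

a^2 − 3a − 10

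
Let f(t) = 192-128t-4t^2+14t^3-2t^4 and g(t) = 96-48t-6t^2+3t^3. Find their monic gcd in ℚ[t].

8-6t+t^2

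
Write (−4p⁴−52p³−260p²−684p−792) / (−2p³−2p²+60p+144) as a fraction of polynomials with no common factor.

Apply the Euclidean algorithm:
  −4p⁴−52p³−260p²−684p−792 = (2p+24)(−2p³−2p²+60p+144) + (−332p²−2412p−4248)
  −2p³−2p²+60p+144 = ((1/166)p−260/6889)(−332p²−2412p−4248) + (−(37488/6889)p−112464/6889)
  −332p²−2412p−4248 = ((571787/9372)p+406451/1562)(−(37488/6889)p−112464/6889) + (0)
Last nonzero remainder: −(37488/6889)p−112464/6889. Dividing through by −37488/6889 gives the monic gcd p+3.
Cancel p+3 from numerator and denominator to get the reduced form.

(2p³+20p²+70p+132)/(p²−2p−24)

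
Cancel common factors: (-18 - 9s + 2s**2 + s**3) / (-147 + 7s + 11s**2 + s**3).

Repeated division with remainder:
  s**3 + 2s**2 - 9s - 18 = (s**3 + 11s**2 + 7s - 147) + (-9s**2 - 16s + 129)
  s**3 + 11s**2 + 7s - 147 = (-(1/9)s - 83/81)(-9s**2 - 16s + 129) + ((400/81)s - 400/27)
  -9s**2 - 16s + 129 = (-(729/400)s - 3483/400)((400/81)s - 400/27) + (0)
Last nonzero remainder: (400/81)s - 400/27. Dividing through by 400/81 gives the monic gcd s - 3.
Cancel s - 3 from numerator and denominator to get the reduced form.

(6 + 5s + s**2)/(49 + 14s + s**2)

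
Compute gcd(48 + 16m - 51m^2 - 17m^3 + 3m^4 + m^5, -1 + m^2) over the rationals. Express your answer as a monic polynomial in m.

Euclidean algorithm in ℚ[m]:
  m^5 + 3m^4 - 17m^3 - 51m^2 + 16m + 48 = (m^3 + 3m^2 - 16m - 48)(m^2 - 1) + (0)
The last nonzero remainder m^2 - 1 is already monic.

-1 + m^2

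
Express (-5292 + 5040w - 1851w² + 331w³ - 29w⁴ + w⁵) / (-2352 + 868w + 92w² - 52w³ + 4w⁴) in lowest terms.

(36 - 12w + w²)/(16 + 4w)

Euclidean algorithm in ℚ[w]:
  w⁵ - 29w⁴ + 331w³ - 1851w² + 5040w - 5292 = ((1/4)w - 4)(4w⁴ - 52w³ + 92w² + 868w - 2352) + (100w³ - 1700w² + 9100w - 14700)
  4w⁴ - 52w³ + 92w² + 868w - 2352 = ((1/25)w + 4/25)(100w³ - 1700w² + 9100w - 14700) + (0)
Last nonzero remainder: 100w³ - 1700w² + 9100w - 14700. Dividing through by 100 gives the monic gcd w³ - 17w² + 91w - 147.
Cancel w³ - 17w² + 91w - 147 from numerator and denominator to get the reduced form.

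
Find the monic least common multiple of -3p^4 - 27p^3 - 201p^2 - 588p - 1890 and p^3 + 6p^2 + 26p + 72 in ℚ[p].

Repeated division with remainder:
  -3p^4 - 27p^3 - 201p^2 - 588p - 1890 = (-3p - 9)(p^3 + 6p^2 + 26p + 72) + (-69p^2 - 138p - 1242)
  p^3 + 6p^2 + 26p + 72 = (-(1/69)p - 4/69)(-69p^2 - 138p - 1242) + (0)
Last nonzero remainder: -69p^2 - 138p - 1242. Dividing through by -69 gives the monic gcd p^2 + 2p + 18.
Then lcm(f, g) = f·g / gcd(f, g); expanding and making the result monic gives the answer.

p^5 + 13p^4 + 103p^3 + 464p^2 + 1414p + 2520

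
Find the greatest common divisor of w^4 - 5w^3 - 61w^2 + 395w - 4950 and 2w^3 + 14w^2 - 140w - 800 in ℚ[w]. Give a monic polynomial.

Apply the Euclidean algorithm:
  w^4 - 5w^3 - 61w^2 + 395w - 4950 = ((1/2)w - 6)(2w^3 + 14w^2 - 140w - 800) + (93w^2 - 45w - 9750)
  2w^3 + 14w^2 - 140w - 800 = ((2/93)w + 464/2883)(93w^2 - 45w - 9750) + ((73920/961)w + 739200/961)
  93w^2 - 45w - 9750 = ((29791/24640)w - 62465/4928)((73920/961)w + 739200/961) + (0)
Last nonzero remainder: (73920/961)w + 739200/961. Dividing through by 73920/961 gives the monic gcd w + 10.

w + 10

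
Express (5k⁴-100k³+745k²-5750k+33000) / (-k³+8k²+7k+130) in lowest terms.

(-5k³+50k²-245k+3300)/(k²+2k+13)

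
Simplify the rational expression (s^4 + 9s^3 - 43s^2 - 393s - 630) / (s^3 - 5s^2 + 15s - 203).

By polynomial division,
  s^4 + 9s^3 - 43s^2 - 393s - 630 = (s + 14)(s^3 - 5s^2 + 15s - 203) + (12s^2 - 400s + 2212)
  s^3 - 5s^2 + 15s - 203 = ((1/12)s + 85/36)(12s^2 - 400s + 2212) + ((6976/9)s - 48832/9)
  12s^2 - 400s + 2212 = ((27/1744)s - 711/1744)((6976/9)s - 48832/9) + (0)
Last nonzero remainder: (6976/9)s - 48832/9. Dividing through by 6976/9 gives the monic gcd s - 7.
Cancel s - 7 from numerator and denominator to get the reduced form.

(s^3 + 16s^2 + 69s + 90)/(s^2 + 2s + 29)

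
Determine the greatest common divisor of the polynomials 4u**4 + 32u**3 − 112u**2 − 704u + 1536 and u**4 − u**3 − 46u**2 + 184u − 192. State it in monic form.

By polynomial division,
  4u**4 + 32u**3 − 112u**2 − 704u + 1536 = (4)(u**4 − u**3 − 46u**2 + 184u − 192) + (36u**3 + 72u**2 − 1440u + 2304)
  u**4 − u**3 − 46u**2 + 184u − 192 = ((1/36)u − 1/12)(36u**3 + 72u**2 − 1440u + 2304) + (0)
Last nonzero remainder: 36u**3 + 72u**2 − 1440u + 2304. Dividing through by 36 gives the monic gcd u**3 + 2u**2 − 40u + 64.

u**3 + 2u**2 − 40u + 64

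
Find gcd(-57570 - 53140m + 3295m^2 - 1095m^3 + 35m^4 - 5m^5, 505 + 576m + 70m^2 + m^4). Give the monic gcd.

101 + 95m - 5m^2 + m^3

Repeated division with remainder:
  -5m^5 + 35m^4 - 1095m^3 + 3295m^2 - 53140m - 57570 = (-5m + 35)(m^4 + 70m^2 + 576m + 505) + (-745m^3 + 3725m^2 - 70775m - 75245)
  m^4 + 70m^2 + 576m + 505 = (-(1/745)m - 1/149)(-745m^3 + 3725m^2 - 70775m - 75245) + (0)
Last nonzero remainder: -745m^3 + 3725m^2 - 70775m - 75245. Dividing through by -745 gives the monic gcd m^3 - 5m^2 + 95m + 101.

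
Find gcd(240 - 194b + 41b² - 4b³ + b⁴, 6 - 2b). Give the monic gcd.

-3 + b

Apply the Euclidean algorithm:
  b⁴ - 4b³ + 41b² - 194b + 240 = (-(1/2)b³ + (1/2)b² - 19b + 40)(-2b + 6) + (0)
Last nonzero remainder: -2b + 6. Dividing through by -2 gives the monic gcd b - 3.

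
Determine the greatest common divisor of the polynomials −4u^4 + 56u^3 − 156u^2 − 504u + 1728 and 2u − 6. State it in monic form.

Repeated division with remainder:
  −4u^4 + 56u^3 − 156u^2 − 504u + 1728 = (−2u^3 + 22u^2 − 12u − 288)(2u − 6) + (0)
Last nonzero remainder: 2u − 6. Dividing through by 2 gives the monic gcd u − 3.

u − 3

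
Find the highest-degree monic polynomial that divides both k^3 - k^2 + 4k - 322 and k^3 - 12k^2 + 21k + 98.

Repeated division with remainder:
  k^3 - k^2 + 4k - 322 = (k^3 - 12k^2 + 21k + 98) + (11k^2 - 17k - 420)
  k^3 - 12k^2 + 21k + 98 = ((1/11)k - 115/121)(11k^2 - 17k - 420) + ((5206/121)k - 36442/121)
  11k^2 - 17k - 420 = ((1331/5206)k + 3630/2603)((5206/121)k - 36442/121) + (0)
Last nonzero remainder: (5206/121)k - 36442/121. Dividing through by 5206/121 gives the monic gcd k - 7.

k - 7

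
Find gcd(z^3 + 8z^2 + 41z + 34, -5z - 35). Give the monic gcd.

Euclidean algorithm in ℚ[z]:
  z^3 + 8z^2 + 41z + 34 = (-(1/5)z^2 - (1/5)z - 34/5)(-5z - 35) + (-204)
  -5z - 35 = ((5/204)z + 35/204)(-204) + (0)
The last nonzero remainder is the constant -204, so the polynomials are coprime and gcd = 1.

1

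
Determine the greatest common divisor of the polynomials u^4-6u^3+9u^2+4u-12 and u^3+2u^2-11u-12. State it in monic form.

u^2-2u-3

Euclidean algorithm in ℚ[u]:
  u^4-6u^3+9u^2+4u-12 = (u-8)(u^3+2u^2-11u-12) + (36u^2-72u-108)
  u^3+2u^2-11u-12 = ((1/36)u+1/9)(36u^2-72u-108) + (0)
Last nonzero remainder: 36u^2-72u-108. Dividing through by 36 gives the monic gcd u^2-2u-3.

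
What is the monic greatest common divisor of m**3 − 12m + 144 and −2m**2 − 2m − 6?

Euclidean algorithm in ℚ[m]:
  m**3 − 12m + 144 = (−(1/2)m + 1/2)(−2m**2 − 2m − 6) + (−14m + 147)
  −2m**2 − 2m − 6 = ((1/7)m + 23/14)(−14m + 147) + (−495/2)
  −14m + 147 = ((28/495)m − 98/165)(−495/2) + (0)
The last nonzero remainder is the constant −495/2, so the polynomials are coprime and gcd = 1.

1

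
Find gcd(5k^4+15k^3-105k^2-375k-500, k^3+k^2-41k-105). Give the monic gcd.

k+5

Euclidean algorithm in ℚ[k]:
  5k^4+15k^3-105k^2-375k-500 = (5k+10)(k^3+k^2-41k-105) + (90k^2+560k+550)
  k^3+k^2-41k-105 = ((1/90)k-47/810)(90k^2+560k+550) + (-(1184/81)k-5920/81)
  90k^2+560k+550 = (-(3645/592)k-4455/592)(-(1184/81)k-5920/81) + (0)
Last nonzero remainder: -(1184/81)k-5920/81. Dividing through by -1184/81 gives the monic gcd k+5.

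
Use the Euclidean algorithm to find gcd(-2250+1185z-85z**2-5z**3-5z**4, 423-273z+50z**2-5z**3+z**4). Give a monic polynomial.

Repeated division with remainder:
  -5z**4-5z**3-85z**2+1185z-2250 = (-5)(z**4-5z**3+50z**2-273z+423) + (-30z**3+165z**2-180z-135)
  z**4-5z**3+50z**2-273z+423 = (-(1/30)z-1/60)(-30z**3+165z**2-180z-135) + ((187/4)z**2-(561/2)z+1683/4)
  -30z**3+165z**2-180z-135 = (-(120/187)z-60/187)((187/4)z**2-(561/2)z+1683/4) + (0)
Last nonzero remainder: (187/4)z**2-(561/2)z+1683/4. Dividing through by 187/4 gives the monic gcd z**2-6z+9.

9-6z+z**2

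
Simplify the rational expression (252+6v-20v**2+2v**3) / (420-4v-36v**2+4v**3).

(-6+v)/(-10+2v)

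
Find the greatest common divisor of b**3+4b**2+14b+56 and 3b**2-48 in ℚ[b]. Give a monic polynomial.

b+4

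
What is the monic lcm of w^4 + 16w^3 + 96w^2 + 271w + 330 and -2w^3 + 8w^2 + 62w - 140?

w^6 + 7w^5 - 34w^4 - 369w^3 - 765w^2 + 824w + 4620

Repeated division with remainder:
  w^4 + 16w^3 + 96w^2 + 271w + 330 = (-(1/2)w - 10)(-2w^3 + 8w^2 + 62w - 140) + (207w^2 + 821w - 1070)
  -2w^3 + 8w^2 + 62w - 140 = (-(2/207)w + 3298/42849)(207w^2 + 821w - 1070) + (-(494000/42849)w - 2470000/42849)
  207w^2 + 821w - 1070 = (-(8869743/494000)w + 4584843/247000)(-(494000/42849)w - 2470000/42849) + (0)
Last nonzero remainder: -(494000/42849)w - 2470000/42849. Dividing through by -494000/42849 gives the monic gcd w + 5.
Then lcm(f, g) = f·g / gcd(f, g); expanding and making the result monic gives the answer.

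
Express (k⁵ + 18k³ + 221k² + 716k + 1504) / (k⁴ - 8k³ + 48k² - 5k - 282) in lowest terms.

Euclidean algorithm in ℚ[k]:
  k⁵ + 18k³ + 221k² + 716k + 1504 = (k + 8)(k⁴ - 8k³ + 48k² - 5k - 282) + (34k³ - 158k² + 1038k + 3760)
  k⁴ - 8k³ + 48k² - 5k - 282 = ((1/34)k - 57/578)(34k³ - 158k² + 1038k + 3760) + ((546/289)k² - (3822/289)k + 25662/289)
  34k³ - 158k² + 1038k + 3760 = ((4913/273)k + 11560/273)((546/289)k² - (3822/289)k + 25662/289) + (0)
Last nonzero remainder: (546/289)k² - (3822/289)k + 25662/289. Dividing through by 546/289 gives the monic gcd k² - 7k + 47.
Cancel k² - 7k + 47 from numerator and denominator to get the reduced form.

(k³ + 7k² + 20k + 32)/(k² - k - 6)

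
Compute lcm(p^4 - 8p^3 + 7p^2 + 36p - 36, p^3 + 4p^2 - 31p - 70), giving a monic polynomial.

Euclidean algorithm in ℚ[p]:
  p^4 - 8p^3 + 7p^2 + 36p - 36 = (p - 12)(p^3 + 4p^2 - 31p - 70) + (86p^2 - 266p - 876)
  p^3 + 4p^2 - 31p - 70 = ((1/86)p + 305/3698)(86p^2 - 266p - 876) + ((2080/1849)p + 4160/1849)
  86p^2 - 266p - 876 = ((79507/1040)p - 404931/1040)((2080/1849)p + 4160/1849) + (0)
Last nonzero remainder: (2080/1849)p + 4160/1849. Dividing through by 2080/1849 gives the monic gcd p + 2.
Then lcm(f, g) = f·g / gcd(f, g); expanding and making the result monic gives the answer.

p^6 - 6p^5 - 44p^4 + 330p^3 - 209p^2 - 1332p + 1260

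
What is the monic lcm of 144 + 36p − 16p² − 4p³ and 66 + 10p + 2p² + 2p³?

Euclidean algorithm in ℚ[p]:
  −4p³ − 16p² + 36p + 144 = (−2)(2p³ + 2p² + 10p + 66) + (−12p² + 56p + 276)
  2p³ + 2p² + 10p + 66 = (−(1/6)p − 17/18)(−12p² + 56p + 276) + ((980/9)p + 980/3)
  −12p² + 56p + 276 = (−(27/245)p + 207/245)((980/9)p + 980/3) + (0)
Last nonzero remainder: (980/9)p + 980/3. Dividing through by 980/9 gives the monic gcd p + 3.
Then lcm(f, g) = f·g / gcd(f, g); expanding and making the result monic gives the answer.

−396 − 27p + 26p² − 6p³ + 2p⁴ + p⁵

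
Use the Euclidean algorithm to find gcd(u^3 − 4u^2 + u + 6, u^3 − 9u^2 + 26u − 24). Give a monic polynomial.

By polynomial division,
  u^3 − 4u^2 + u + 6 = (u^3 − 9u^2 + 26u − 24) + (5u^2 − 25u + 30)
  u^3 − 9u^2 + 26u − 24 = ((1/5)u − 4/5)(5u^2 − 25u + 30) + (0)
Last nonzero remainder: 5u^2 − 25u + 30. Dividing through by 5 gives the monic gcd u^2 − 5u + 6.

u^2 − 5u + 6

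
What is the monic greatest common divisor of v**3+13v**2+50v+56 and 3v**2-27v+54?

1

Repeated division with remainder:
  v**3+13v**2+50v+56 = ((1/3)v+22/3)(3v**2-27v+54) + (230v-340)
  3v**2-27v+54 = ((3/230)v-519/5290)(230v-340) + (10920/529)
  230v-340 = ((12167/1092)v-8993/546)(10920/529) + (0)
The last nonzero remainder is the constant 10920/529, so the polynomials are coprime and gcd = 1.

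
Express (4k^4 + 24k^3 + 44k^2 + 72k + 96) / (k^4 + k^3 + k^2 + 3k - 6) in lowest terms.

(4k + 16)/(k - 1)

By polynomial division,
  4k^4 + 24k^3 + 44k^2 + 72k + 96 = (4)(k^4 + k^3 + k^2 + 3k - 6) + (20k^3 + 40k^2 + 60k + 120)
  k^4 + k^3 + k^2 + 3k - 6 = ((1/20)k - 1/20)(20k^3 + 40k^2 + 60k + 120) + (0)
Last nonzero remainder: 20k^3 + 40k^2 + 60k + 120. Dividing through by 20 gives the monic gcd k^3 + 2k^2 + 3k + 6.
Cancel k^3 + 2k^2 + 3k + 6 from numerator and denominator to get the reduced form.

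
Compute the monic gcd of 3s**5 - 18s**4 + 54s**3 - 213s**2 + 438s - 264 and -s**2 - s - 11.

s**2 + s + 11

Repeated division with remainder:
  3s**5 - 18s**4 + 54s**3 - 213s**2 + 438s - 264 = (-3s**3 + 21s**2 - 42s + 24)(-s**2 - s - 11) + (0)
Last nonzero remainder: -s**2 - s - 11. Dividing through by -1 gives the monic gcd s**2 + s + 11.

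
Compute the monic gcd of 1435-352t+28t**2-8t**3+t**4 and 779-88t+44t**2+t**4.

41+4t+t**2

Apply the Euclidean algorithm:
  t**4-8t**3+28t**2-352t+1435 = (t**4+44t**2-88t+779) + (-8t**3-16t**2-264t+656)
  t**4+44t**2-88t+779 = (-(1/8)t+1/4)(-8t**3-16t**2-264t+656) + (15t**2+60t+615)
  -8t**3-16t**2-264t+656 = (-(8/15)t+16/15)(15t**2+60t+615) + (0)
Last nonzero remainder: 15t**2+60t+615. Dividing through by 15 gives the monic gcd t**2+4t+41.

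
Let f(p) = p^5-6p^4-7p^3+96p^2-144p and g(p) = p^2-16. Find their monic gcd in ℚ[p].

p^2-16

Euclidean algorithm in ℚ[p]:
  p^5-6p^4-7p^3+96p^2-144p = (p^3-6p^2+9p)(p^2-16) + (0)
The last nonzero remainder p^2-16 is already monic.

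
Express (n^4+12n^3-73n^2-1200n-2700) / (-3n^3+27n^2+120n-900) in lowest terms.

(-n^3-22n^2-147n-270)/(3n^2+3n-90)

Repeated division with remainder:
  n^4+12n^3-73n^2-1200n-2700 = (-(1/3)n-7)(-3n^3+27n^2+120n-900) + (156n^2-660n-9000)
  -3n^3+27n^2+120n-900 = (-(1/52)n+31/338)(156n^2-660n-9000) + ((1260/169)n-12600/169)
  156n^2-660n-9000 = ((2197/105)n+845/7)((1260/169)n-12600/169) + (0)
Last nonzero remainder: (1260/169)n-12600/169. Dividing through by 1260/169 gives the monic gcd n-10.
Cancel n-10 from numerator and denominator to get the reduced form.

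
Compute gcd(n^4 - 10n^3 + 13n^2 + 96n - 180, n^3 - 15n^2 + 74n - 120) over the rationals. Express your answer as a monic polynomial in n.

n^2 - 11n + 30

Apply the Euclidean algorithm:
  n^4 - 10n^3 + 13n^2 + 96n - 180 = (n + 5)(n^3 - 15n^2 + 74n - 120) + (14n^2 - 154n + 420)
  n^3 - 15n^2 + 74n - 120 = ((1/14)n - 2/7)(14n^2 - 154n + 420) + (0)
Last nonzero remainder: 14n^2 - 154n + 420. Dividing through by 14 gives the monic gcd n^2 - 11n + 30.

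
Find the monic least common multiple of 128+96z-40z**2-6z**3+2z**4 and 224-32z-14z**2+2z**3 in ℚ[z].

-448-272z+188z**2+z**3-10z**4+z**5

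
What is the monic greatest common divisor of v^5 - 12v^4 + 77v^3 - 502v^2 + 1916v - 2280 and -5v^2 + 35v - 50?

v^2 - 7v + 10

Repeated division with remainder:
  v^5 - 12v^4 + 77v^3 - 502v^2 + 1916v - 2280 = (-(1/5)v^3 + v^2 - (32/5)v + 228/5)(-5v^2 + 35v - 50) + (0)
Last nonzero remainder: -5v^2 + 35v - 50. Dividing through by -5 gives the monic gcd v^2 - 7v + 10.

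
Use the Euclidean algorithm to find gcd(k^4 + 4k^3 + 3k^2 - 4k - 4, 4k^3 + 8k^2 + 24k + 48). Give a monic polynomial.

k + 2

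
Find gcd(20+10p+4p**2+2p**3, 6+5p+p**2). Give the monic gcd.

2+p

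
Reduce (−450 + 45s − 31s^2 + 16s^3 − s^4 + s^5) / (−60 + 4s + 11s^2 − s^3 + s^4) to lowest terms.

(−30 + s + s^3)/(−4 + s^2)

Apply the Euclidean algorithm:
  s^5 − s^4 + 16s^3 − 31s^2 + 45s − 450 = (s)(s^4 − s^3 + 11s^2 + 4s − 60) + (5s^3 − 35s^2 + 105s − 450)
  s^4 − s^3 + 11s^2 + 4s − 60 = ((1/5)s + 6/5)(5s^3 − 35s^2 + 105s − 450) + (32s^2 − 32s + 480)
  5s^3 − 35s^2 + 105s − 450 = ((5/32)s − 15/16)(32s^2 − 32s + 480) + (0)
Last nonzero remainder: 32s^2 − 32s + 480. Dividing through by 32 gives the monic gcd s^2 − s + 15.
Cancel s^2 − s + 15 from numerator and denominator to get the reduced form.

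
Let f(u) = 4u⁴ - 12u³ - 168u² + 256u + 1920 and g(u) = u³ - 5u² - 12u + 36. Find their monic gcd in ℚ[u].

u - 6

Repeated division with remainder:
  4u⁴ - 12u³ - 168u² + 256u + 1920 = (4u + 8)(u³ - 5u² - 12u + 36) + (-80u² + 208u + 1632)
  u³ - 5u² - 12u + 36 = (-(1/80)u + 3/100)(-80u² + 208u + 1632) + ((54/25)u - 324/25)
  -80u² + 208u + 1632 = (-(1000/27)u - 3400/27)((54/25)u - 324/25) + (0)
Last nonzero remainder: (54/25)u - 324/25. Dividing through by 54/25 gives the monic gcd u - 6.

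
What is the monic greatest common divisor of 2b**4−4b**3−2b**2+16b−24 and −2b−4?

Euclidean algorithm in ℚ[b]:
  2b**4−4b**3−2b**2+16b−24 = (−b**3+4b**2−7b+6)(−2b−4) + (0)
Last nonzero remainder: −2b−4. Dividing through by −2 gives the monic gcd b+2.

b+2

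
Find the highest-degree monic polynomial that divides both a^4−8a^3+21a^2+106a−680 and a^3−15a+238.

a^2−7a+34

Repeated division with remainder:
  a^4−8a^3+21a^2+106a−680 = (a−8)(a^3−15a+238) + (36a^2−252a+1224)
  a^3−15a+238 = ((1/36)a+7/36)(36a^2−252a+1224) + (0)
Last nonzero remainder: 36a^2−252a+1224. Dividing through by 36 gives the monic gcd a^2−7a+34.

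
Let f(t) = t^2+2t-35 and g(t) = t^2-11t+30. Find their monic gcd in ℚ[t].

By polynomial division,
  t^2+2t-35 = (t^2-11t+30) + (13t-65)
  t^2-11t+30 = ((1/13)t-6/13)(13t-65) + (0)
Last nonzero remainder: 13t-65. Dividing through by 13 gives the monic gcd t-5.

t-5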